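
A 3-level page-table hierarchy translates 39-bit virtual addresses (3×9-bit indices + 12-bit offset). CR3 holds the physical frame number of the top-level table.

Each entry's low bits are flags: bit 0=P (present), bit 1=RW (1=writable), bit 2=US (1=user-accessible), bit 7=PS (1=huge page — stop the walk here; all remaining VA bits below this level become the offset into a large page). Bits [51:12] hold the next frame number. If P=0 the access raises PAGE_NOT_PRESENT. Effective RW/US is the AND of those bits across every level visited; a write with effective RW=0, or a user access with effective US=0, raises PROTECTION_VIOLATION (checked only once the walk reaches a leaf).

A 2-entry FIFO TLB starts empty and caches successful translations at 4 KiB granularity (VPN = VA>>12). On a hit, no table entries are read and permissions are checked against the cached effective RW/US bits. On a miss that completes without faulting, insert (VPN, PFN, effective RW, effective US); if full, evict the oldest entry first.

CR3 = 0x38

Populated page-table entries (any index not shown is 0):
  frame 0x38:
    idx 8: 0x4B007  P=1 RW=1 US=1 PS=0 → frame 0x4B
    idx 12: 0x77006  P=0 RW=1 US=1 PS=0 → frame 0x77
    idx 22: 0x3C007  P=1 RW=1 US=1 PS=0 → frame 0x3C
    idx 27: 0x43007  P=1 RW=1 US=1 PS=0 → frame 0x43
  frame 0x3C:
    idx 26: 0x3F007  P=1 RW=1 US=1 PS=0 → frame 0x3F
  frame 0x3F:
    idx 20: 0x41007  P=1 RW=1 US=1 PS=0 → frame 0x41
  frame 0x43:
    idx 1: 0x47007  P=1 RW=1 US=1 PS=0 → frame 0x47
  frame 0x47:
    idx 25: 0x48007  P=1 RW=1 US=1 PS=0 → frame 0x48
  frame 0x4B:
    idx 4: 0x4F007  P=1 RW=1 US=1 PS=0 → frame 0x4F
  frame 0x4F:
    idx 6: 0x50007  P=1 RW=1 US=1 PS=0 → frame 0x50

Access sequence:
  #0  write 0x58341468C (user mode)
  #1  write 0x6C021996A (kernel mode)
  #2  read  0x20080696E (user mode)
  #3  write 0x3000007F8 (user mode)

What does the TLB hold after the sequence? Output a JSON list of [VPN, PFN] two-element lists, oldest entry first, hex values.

Walk each access:
#0 VA=0x58341468C (w,user):
  L0: frame=0x38 idx=22 entry=0x3C007 [P=1 RW=1 US=1 PS=0]
  L1: frame=0x3C idx=26 entry=0x3F007 [P=1 RW=1 US=1 PS=0]
  L2: frame=0x3F idx=20 entry=0x41007 [P=1 RW=1 US=1 PS=0]
  ⇒ phys 0x4168C  [3 reads]
#1 VA=0x6C021996A (w,kernel):
  L0: frame=0x38 idx=27 entry=0x43007 [P=1 RW=1 US=1 PS=0]
  L1: frame=0x43 idx=1 entry=0x47007 [P=1 RW=1 US=1 PS=0]
  L2: frame=0x47 idx=25 entry=0x48007 [P=1 RW=1 US=1 PS=0]
  ⇒ phys 0x4896A  [3 reads]
#2 VA=0x20080696E (r,user):
  L0: frame=0x38 idx=8 entry=0x4B007 [P=1 RW=1 US=1 PS=0]
  L1: frame=0x4B idx=4 entry=0x4F007 [P=1 RW=1 US=1 PS=0]
  L2: frame=0x4F idx=6 entry=0x50007 [P=1 RW=1 US=1 PS=0]
  ⇒ phys 0x5096E  [3 reads]
#3 VA=0x3000007F8 (w,user):
  L0: frame=0x38 idx=12 entry=0x77006 [P=0 RW=1 US=1 PS=0]
  ⇒ fault: PAGE_NOT_PRESENT  — 1 lookups

TLB: [["0x6C0219", "0x48"], ["0x200806", "0x50"]]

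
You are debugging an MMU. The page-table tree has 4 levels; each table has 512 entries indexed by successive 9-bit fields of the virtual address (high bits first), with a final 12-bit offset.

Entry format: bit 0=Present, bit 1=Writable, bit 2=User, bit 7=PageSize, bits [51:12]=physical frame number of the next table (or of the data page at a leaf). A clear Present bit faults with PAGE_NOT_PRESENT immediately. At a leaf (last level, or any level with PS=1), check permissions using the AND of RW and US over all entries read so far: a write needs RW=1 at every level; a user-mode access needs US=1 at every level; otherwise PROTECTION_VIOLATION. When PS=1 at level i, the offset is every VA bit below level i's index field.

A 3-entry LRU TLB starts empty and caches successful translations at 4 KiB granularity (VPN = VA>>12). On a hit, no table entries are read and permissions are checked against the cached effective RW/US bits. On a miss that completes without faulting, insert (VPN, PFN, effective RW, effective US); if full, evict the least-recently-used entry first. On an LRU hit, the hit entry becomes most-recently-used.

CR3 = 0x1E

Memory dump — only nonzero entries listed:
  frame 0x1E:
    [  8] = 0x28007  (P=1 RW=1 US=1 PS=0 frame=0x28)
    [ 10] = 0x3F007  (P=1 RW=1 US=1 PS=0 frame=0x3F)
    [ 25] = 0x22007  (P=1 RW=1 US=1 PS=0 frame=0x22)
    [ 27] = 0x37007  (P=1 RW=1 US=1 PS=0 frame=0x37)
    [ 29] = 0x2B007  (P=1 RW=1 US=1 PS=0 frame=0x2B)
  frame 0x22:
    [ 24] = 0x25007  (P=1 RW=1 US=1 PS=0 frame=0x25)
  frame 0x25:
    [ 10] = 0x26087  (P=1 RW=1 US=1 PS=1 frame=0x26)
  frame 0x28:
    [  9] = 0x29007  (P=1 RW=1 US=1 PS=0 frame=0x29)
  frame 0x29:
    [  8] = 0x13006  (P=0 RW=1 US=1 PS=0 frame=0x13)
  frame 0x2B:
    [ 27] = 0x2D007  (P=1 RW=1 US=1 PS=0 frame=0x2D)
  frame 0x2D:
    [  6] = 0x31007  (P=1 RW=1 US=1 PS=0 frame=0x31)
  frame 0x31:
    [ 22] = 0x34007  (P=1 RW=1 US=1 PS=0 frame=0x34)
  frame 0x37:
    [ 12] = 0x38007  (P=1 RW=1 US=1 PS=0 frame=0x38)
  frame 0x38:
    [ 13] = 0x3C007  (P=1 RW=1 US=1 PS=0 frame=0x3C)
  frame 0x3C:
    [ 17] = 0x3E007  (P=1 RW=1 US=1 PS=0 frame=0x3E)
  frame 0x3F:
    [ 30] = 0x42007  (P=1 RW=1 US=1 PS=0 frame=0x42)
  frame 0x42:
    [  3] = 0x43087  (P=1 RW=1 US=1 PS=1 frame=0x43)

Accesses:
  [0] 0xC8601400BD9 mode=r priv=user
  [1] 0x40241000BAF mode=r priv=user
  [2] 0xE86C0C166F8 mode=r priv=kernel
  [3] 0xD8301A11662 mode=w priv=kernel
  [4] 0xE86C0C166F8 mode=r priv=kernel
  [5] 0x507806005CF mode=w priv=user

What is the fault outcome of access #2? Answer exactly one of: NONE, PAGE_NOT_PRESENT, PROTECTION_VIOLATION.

Trace:
#0 VA=0xC8601400BD9 (r,user):
  lvl0: tbl 0x1E, slot 25 ⇒ 0x22007 (P1/RW1/US1/PS0)
  lvl1: tbl 0x22, slot 24 ⇒ 0x25007 (P1/RW1/US1/PS0)
  lvl2: tbl 0x25, slot 10 ⇒ 0x26087 (P1/RW1/US1/PS1)
  → PA=0x26BD9 (huge @L2)  (3 entries read)
#1 VA=0x40241000BAF (r,user):
  lvl0: tbl 0x1E, slot 8 ⇒ 0x28007 (P1/RW1/US1/PS0)
  lvl1: tbl 0x28, slot 9 ⇒ 0x29007 (P1/RW1/US1/PS0)
  lvl2: tbl 0x29, slot 8 ⇒ 0x13006 (P0/RW1/US1/PS0)
  ⇒ fault: PAGE_NOT_PRESENT  — 3 lookups
#2 VA=0xE86C0C166F8 (r,kernel):
  lvl0: tbl 0x1E, slot 29 ⇒ 0x2B007 (P1/RW1/US1/PS0)
  lvl1: tbl 0x2B, slot 27 ⇒ 0x2D007 (P1/RW1/US1/PS0)
  lvl2: tbl 0x2D, slot 6 ⇒ 0x31007 (P1/RW1/US1/PS0)
  lvl3: tbl 0x31, slot 22 ⇒ 0x34007 (P1/RW1/US1/PS0)
  → PA=0x346F8  (4 entries read)
#3 VA=0xD8301A11662 (w,kernel):
  lvl0: tbl 0x1E, slot 27 ⇒ 0x37007 (P1/RW1/US1/PS0)
  lvl1: tbl 0x37, slot 12 ⇒ 0x38007 (P1/RW1/US1/PS0)
  lvl2: tbl 0x38, slot 13 ⇒ 0x3C007 (P1/RW1/US1/PS0)
  lvl3: tbl 0x3C, slot 17 ⇒ 0x3E007 (P1/RW1/US1/PS0)
  → PA=0x3E662  (4 entries read)
#4 VA=0xE86C0C166F8 (r,kernel):
  TLB hit vpn=0xE86C0C16 → PA=0x346F8
#5 VA=0x507806005CF (w,user):
  lvl0: tbl 0x1E, slot 10 ⇒ 0x3F007 (P1/RW1/US1/PS0)
  lvl1: tbl 0x3F, slot 30 ⇒ 0x42007 (P1/RW1/US1/PS0)
  lvl2: tbl 0x42, slot 3 ⇒ 0x43087 (P1/RW1/US1/PS1)
  → PA=0x435CF (huge @L2)  (3 entries read)

Access #2 fault: NONE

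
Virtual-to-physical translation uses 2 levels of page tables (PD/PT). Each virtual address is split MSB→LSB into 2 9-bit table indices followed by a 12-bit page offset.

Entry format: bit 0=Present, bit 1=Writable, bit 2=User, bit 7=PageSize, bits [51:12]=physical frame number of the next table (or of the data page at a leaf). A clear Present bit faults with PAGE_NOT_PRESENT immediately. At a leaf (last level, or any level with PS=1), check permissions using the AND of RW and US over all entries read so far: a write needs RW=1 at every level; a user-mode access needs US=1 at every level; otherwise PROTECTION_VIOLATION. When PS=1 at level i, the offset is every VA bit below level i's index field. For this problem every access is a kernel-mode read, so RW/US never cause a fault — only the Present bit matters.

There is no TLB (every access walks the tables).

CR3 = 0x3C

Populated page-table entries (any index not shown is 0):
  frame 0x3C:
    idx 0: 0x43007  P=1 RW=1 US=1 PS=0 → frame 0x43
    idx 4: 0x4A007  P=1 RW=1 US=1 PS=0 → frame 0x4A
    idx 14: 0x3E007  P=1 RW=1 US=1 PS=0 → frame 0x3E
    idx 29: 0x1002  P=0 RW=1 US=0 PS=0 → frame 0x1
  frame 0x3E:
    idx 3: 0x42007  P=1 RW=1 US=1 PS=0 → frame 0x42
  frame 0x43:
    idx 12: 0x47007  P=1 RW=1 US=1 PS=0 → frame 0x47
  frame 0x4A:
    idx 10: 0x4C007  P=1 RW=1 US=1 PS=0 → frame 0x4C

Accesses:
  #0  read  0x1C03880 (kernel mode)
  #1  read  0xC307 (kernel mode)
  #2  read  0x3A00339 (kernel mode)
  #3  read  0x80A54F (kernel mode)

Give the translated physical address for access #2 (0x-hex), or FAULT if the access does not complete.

Trace:
#0 VA=0x1C03880 (r,kernel):
  lvl0: tbl 0x3C, slot 14 ⇒ 0x3E007 (P1/RW1/US1/PS0)
  lvl1: tbl 0x3E, slot 3 ⇒ 0x42007 (P1/RW1/US1/PS0)
  → PA=0x42880  (2 entries read)
#1 VA=0xC307 (r,kernel):
  lvl0: tbl 0x3C, slot 0 ⇒ 0x43007 (P1/RW1/US1/PS0)
  lvl1: tbl 0x43, slot 12 ⇒ 0x47007 (P1/RW1/US1/PS0)
  → PA=0x47307  (2 entries read)
#2 VA=0x3A00339 (r,kernel):
  lvl0: tbl 0x3C, slot 29 ⇒ 0x1002 (P0/RW1/US0/PS0)
  → PAGE_NOT_PRESENT  (1 entries read)
#3 VA=0x80A54F (r,kernel):
  lvl0: tbl 0x3C, slot 4 ⇒ 0x4A007 (P1/RW1/US1/PS0)
  lvl1: tbl 0x4A, slot 10 ⇒ 0x4C007 (P1/RW1/US1/PS0)
  → PA=0x4C54F  (2 entries read)

Access #2 PA: FAULT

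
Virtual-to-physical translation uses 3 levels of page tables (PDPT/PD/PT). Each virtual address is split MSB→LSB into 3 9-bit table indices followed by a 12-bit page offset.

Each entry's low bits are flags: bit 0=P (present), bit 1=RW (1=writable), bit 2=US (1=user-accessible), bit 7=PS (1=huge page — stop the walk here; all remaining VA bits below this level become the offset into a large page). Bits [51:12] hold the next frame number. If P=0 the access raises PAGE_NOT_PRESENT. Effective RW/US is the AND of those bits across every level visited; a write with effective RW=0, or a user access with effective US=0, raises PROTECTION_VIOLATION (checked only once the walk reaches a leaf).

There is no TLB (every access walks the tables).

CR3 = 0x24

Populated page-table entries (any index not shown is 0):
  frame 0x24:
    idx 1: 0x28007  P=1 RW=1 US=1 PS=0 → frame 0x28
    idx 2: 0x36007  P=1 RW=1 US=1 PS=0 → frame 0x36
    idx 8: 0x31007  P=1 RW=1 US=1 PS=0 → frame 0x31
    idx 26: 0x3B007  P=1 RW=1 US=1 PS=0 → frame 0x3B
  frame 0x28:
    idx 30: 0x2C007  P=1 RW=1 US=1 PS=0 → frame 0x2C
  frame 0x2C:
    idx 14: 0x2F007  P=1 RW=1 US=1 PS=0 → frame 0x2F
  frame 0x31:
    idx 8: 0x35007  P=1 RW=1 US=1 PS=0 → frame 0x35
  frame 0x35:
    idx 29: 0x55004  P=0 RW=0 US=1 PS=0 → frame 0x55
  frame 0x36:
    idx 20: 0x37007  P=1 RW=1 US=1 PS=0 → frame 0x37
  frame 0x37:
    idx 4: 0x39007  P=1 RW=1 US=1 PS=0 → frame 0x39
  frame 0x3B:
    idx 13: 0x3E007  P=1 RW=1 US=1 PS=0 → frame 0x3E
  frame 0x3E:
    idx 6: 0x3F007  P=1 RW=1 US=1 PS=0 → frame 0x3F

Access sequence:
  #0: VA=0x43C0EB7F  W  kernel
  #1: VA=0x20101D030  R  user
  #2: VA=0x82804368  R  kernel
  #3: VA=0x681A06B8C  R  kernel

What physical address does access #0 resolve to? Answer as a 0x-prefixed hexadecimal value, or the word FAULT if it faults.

Per-access translation:
#0 VA=0x43C0EB7F (w,kernel):
  L0 @0x24[1] → 0x28007  P=1,RW=1,US=1,PS=0
  L1 @0x28[30] → 0x2C007  P=1,RW=1,US=1,PS=0
  L2 @0x2C[14] → 0x2F007  P=1,RW=1,US=1,PS=0
  → PA=0x2FB7F  (3 entries read)
#1 VA=0x20101D030 (r,user):
  L0 @0x24[8] → 0x31007  P=1,RW=1,US=1,PS=0
  L1 @0x31[8] → 0x35007  P=1,RW=1,US=1,PS=0
  L2 @0x35[29] → 0x55004  P=0,RW=0,US=1,PS=0
  → PAGE_NOT_PRESENT  (3 entries read)
#2 VA=0x82804368 (r,kernel):
  L0 @0x24[2] → 0x36007  P=1,RW=1,US=1,PS=0
  L1 @0x36[20] → 0x37007  P=1,RW=1,US=1,PS=0
  L2 @0x37[4] → 0x39007  P=1,RW=1,US=1,PS=0
  → PA=0x39368  (3 entries read)
#3 VA=0x681A06B8C (r,kernel):
  L0 @0x24[26] → 0x3B007  P=1,RW=1,US=1,PS=0
  L1 @0x3B[13] → 0x3E007  P=1,RW=1,US=1,PS=0
  L2 @0x3E[6] → 0x3F007  P=1,RW=1,US=1,PS=0
  → PA=0x3FB8C  (3 entries read)

Access #0 PA: 0x2FB7F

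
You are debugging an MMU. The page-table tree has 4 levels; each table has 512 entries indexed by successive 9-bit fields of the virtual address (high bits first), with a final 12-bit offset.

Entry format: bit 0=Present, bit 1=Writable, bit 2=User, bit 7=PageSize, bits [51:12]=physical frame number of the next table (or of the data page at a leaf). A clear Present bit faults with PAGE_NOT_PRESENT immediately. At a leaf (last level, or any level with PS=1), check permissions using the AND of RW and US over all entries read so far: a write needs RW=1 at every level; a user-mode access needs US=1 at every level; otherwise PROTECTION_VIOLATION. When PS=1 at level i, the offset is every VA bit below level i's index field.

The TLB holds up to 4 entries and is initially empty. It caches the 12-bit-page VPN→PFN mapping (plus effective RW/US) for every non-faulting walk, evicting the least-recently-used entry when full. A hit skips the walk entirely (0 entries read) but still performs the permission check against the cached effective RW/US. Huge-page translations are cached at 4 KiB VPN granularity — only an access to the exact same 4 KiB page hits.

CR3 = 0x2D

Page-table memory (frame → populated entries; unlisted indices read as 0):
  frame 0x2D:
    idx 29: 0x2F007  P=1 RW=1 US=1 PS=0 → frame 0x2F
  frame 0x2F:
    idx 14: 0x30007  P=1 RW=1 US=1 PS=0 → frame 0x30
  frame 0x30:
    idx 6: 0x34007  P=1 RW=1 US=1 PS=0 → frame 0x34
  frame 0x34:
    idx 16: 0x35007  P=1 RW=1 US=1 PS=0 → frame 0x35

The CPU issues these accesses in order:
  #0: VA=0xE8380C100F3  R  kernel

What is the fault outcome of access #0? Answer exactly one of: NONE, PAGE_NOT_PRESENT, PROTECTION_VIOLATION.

Trace:
#0 VA=0xE8380C100F3 (r,kernel):
  L0: frame=0x2D idx=29 entry=0x2F007 [P=1 RW=1 US=1 PS=0]
  L1: frame=0x2F idx=14 entry=0x30007 [P=1 RW=1 US=1 PS=0]
  L2: frame=0x30 idx=6 entry=0x34007 [P=1 RW=1 US=1 PS=0]
  L3: frame=0x34 idx=16 entry=0x35007 [P=1 RW=1 US=1 PS=0]
  → PA=0x350F3  (4 entries read)

Access #0 fault: NONE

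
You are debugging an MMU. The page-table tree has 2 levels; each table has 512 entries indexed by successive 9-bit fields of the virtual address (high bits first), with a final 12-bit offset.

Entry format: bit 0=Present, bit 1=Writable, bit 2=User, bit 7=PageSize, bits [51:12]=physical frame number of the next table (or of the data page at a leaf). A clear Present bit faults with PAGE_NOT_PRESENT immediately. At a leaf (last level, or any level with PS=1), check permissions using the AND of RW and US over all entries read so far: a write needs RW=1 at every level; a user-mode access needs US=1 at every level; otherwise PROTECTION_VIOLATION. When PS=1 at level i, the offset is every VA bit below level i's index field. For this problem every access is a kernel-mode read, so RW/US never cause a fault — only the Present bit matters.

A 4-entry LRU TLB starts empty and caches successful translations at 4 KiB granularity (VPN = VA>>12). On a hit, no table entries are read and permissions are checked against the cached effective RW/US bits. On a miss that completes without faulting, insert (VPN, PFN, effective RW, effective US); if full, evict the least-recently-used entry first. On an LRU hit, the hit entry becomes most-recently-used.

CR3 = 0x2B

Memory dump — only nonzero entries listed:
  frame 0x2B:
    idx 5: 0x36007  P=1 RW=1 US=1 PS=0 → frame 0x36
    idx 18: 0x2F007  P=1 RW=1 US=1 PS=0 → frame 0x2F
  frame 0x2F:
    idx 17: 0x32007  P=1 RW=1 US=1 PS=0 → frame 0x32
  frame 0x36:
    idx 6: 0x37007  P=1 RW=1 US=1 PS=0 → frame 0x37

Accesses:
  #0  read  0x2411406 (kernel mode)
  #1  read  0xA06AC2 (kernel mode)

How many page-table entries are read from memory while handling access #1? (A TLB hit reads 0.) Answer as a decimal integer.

Trace:
#0 VA=0x2411406 (r,kernel):
  L0 @0x2B[18] → 0x2F007  P=1,RW=1,US=1,PS=0
  L1 @0x2F[17] → 0x32007  P=1,RW=1,US=1,PS=0
  ⇒ phys 0x32406  [2 reads]
#1 VA=0xA06AC2 (r,kernel):
  L0 @0x2B[5] → 0x36007  P=1,RW=1,US=1,PS=0
  L1 @0x36[6] → 0x37007  P=1,RW=1,US=1,PS=0
  ⇒ phys 0x37AC2  [2 reads]

Entries read for #1: 2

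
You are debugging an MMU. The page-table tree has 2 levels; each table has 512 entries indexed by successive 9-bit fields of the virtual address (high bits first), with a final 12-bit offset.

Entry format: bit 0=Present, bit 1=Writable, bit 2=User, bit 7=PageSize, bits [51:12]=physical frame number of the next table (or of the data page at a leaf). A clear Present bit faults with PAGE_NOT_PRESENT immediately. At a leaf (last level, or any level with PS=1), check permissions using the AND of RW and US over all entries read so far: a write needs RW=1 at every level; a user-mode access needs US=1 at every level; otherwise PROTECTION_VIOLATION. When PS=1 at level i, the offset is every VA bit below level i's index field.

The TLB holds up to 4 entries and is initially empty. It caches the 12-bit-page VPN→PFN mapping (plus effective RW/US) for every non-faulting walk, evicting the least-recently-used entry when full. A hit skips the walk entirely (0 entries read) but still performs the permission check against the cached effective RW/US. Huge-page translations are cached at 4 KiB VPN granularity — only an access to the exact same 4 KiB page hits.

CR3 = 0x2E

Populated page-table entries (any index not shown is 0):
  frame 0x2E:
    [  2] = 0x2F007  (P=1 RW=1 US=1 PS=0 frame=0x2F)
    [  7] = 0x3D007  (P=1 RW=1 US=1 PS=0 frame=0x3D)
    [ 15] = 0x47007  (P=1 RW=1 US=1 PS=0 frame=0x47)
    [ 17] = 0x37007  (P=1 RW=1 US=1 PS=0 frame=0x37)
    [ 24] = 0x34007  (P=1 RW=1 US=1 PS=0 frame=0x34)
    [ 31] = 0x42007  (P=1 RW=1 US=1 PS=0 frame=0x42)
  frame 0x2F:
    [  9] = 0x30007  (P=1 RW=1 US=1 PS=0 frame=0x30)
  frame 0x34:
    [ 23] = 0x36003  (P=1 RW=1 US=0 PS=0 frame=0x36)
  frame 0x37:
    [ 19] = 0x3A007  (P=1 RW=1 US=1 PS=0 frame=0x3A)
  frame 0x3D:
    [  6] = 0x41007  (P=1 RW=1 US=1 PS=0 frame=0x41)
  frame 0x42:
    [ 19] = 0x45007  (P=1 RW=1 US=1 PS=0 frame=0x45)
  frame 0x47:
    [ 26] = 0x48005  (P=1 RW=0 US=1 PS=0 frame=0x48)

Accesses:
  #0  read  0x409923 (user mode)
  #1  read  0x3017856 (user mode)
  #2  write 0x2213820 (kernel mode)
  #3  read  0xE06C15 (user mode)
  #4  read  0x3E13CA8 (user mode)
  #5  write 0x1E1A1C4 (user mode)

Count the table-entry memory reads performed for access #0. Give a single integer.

Trace:
#0 VA=0x409923 (r,user):
  L0 @0x2E[2] → 0x2F007  P=1,RW=1,US=1,PS=0
  L1 @0x2F[9] → 0x30007  P=1,RW=1,US=1,PS=0
  ✓ 0x30923  — 2 lookups
#1 VA=0x3017856 (r,user):
  L0 @0x2E[24] → 0x34007  P=1,RW=1,US=1,PS=0
  L1 @0x34[23] → 0x36003  P=1,RW=1,US=0,PS=0
  → PROTECTION_VIOLATION  (2 entries read)
#2 VA=0x2213820 (w,kernel):
  L0 @0x2E[17] → 0x37007  P=1,RW=1,US=1,PS=0
  L1 @0x37[19] → 0x3A007  P=1,RW=1,US=1,PS=0
  ✓ 0x3A820  — 2 lookups
#3 VA=0xE06C15 (r,user):
  L0 @0x2E[7] → 0x3D007  P=1,RW=1,US=1,PS=0
  L1 @0x3D[6] → 0x41007  P=1,RW=1,US=1,PS=0
  ✓ 0x41C15  — 2 lookups
#4 VA=0x3E13CA8 (r,user):
  L0 @0x2E[31] → 0x42007  P=1,RW=1,US=1,PS=0
  L1 @0x42[19] → 0x45007  P=1,RW=1,US=1,PS=0
  ✓ 0x45CA8  — 2 lookups
#5 VA=0x1E1A1C4 (w,user):
  L0 @0x2E[15] → 0x47007  P=1,RW=1,US=1,PS=0
  L1 @0x47[26] → 0x48005  P=1,RW=0,US=1,PS=0
  → PROTECTION_VIOLATION  (2 entries read)

Entries read for #0: 2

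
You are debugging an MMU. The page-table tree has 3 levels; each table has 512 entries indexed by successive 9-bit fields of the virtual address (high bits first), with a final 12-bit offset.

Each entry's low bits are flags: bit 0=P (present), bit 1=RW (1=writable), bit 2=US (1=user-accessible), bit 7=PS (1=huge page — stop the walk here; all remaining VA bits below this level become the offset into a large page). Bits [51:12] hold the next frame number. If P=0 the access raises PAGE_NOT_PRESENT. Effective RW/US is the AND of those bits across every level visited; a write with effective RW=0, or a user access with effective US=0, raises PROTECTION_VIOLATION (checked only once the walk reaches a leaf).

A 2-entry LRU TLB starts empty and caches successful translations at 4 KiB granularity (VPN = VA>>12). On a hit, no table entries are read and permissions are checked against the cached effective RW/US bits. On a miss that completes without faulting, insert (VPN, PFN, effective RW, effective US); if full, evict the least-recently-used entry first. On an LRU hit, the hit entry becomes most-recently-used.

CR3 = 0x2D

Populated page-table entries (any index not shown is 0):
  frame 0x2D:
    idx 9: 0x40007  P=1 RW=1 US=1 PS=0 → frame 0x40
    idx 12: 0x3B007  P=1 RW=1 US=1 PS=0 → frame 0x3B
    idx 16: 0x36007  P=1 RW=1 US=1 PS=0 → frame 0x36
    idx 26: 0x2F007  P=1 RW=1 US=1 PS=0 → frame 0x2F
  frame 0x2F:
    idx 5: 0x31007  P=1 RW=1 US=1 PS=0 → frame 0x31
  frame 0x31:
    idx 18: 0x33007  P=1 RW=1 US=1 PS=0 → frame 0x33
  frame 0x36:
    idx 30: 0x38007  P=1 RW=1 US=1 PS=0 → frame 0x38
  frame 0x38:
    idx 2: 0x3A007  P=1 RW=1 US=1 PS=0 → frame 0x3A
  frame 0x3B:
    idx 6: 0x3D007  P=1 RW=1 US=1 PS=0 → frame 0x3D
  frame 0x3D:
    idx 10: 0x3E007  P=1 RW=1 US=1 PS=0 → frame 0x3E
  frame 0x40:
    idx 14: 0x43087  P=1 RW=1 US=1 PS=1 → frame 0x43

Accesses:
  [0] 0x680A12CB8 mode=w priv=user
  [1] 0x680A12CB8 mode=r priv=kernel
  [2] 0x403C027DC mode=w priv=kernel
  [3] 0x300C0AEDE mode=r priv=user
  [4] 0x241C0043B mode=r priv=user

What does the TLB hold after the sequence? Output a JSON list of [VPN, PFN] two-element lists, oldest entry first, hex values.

Trace:
#0 VA=0x680A12CB8 (w,user):
  L0 @0x2D[26] → 0x2F007  P=1,RW=1,US=1,PS=0
  L1 @0x2F[5] → 0x31007  P=1,RW=1,US=1,PS=0
  L2 @0x31[18] → 0x33007  P=1,RW=1,US=1,PS=0
  ✓ 0x33CB8  — 3 lookups
#1 VA=0x680A12CB8 (r,kernel):
  TLB hit vpn=0x680A12 → PA=0x33CB8
#2 VA=0x403C027DC (w,kernel):
  L0 @0x2D[16] → 0x36007  P=1,RW=1,US=1,PS=0
  L1 @0x36[30] → 0x38007  P=1,RW=1,US=1,PS=0
  L2 @0x38[2] → 0x3A007  P=1,RW=1,US=1,PS=0
  ✓ 0x3A7DC  — 3 lookups
#3 VA=0x300C0AEDE (r,user):
  L0 @0x2D[12] → 0x3B007  P=1,RW=1,US=1,PS=0
  L1 @0x3B[6] → 0x3D007  P=1,RW=1,US=1,PS=0
  L2 @0x3D[10] → 0x3E007  P=1,RW=1,US=1,PS=0
  ✓ 0x3EEDE  — 3 lookups
#4 VA=0x241C0043B (r,user):
  L0 @0x2D[9] → 0x40007  P=1,RW=1,US=1,PS=0
  L1 @0x40[14] → 0x43087  P=1,RW=1,US=1,PS=1
  ✓ 0x4343B (huge @L1)  — 2 lookups

TLB: [["0x300C0A", "0x3E"], ["0x241C00", "0x43"]]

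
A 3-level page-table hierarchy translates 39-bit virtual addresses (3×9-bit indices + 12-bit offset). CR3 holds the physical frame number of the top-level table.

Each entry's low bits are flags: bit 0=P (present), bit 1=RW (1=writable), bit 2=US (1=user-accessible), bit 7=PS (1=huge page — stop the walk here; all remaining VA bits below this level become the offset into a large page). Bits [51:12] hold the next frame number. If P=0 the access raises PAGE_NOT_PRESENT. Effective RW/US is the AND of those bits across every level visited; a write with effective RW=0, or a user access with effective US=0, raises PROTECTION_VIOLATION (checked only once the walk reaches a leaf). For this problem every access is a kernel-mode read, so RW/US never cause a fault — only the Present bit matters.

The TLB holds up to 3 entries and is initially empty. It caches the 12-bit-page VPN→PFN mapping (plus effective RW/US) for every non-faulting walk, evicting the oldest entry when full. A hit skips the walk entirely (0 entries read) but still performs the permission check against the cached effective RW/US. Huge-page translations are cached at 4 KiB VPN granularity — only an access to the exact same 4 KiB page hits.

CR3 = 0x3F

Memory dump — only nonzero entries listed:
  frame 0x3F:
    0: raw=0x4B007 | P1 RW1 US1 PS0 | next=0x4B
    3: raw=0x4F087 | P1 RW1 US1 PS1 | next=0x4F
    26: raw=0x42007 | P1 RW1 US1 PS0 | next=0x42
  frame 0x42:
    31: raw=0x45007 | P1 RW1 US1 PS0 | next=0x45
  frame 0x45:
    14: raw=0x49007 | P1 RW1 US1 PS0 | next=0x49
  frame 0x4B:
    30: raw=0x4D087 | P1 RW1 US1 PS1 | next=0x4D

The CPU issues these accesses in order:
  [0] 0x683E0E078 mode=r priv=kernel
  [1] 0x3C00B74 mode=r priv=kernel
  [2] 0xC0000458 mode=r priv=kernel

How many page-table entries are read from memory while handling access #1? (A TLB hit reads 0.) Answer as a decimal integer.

Trace:
#0 VA=0x683E0E078 (r,kernel):
  lvl0: tbl 0x3F, slot 26 ⇒ 0x42007 (P1/RW1/US1/PS0)
  lvl1: tbl 0x42, slot 31 ⇒ 0x45007 (P1/RW1/US1/PS0)
  lvl2: tbl 0x45, slot 14 ⇒ 0x49007 (P1/RW1/US1/PS0)
  ✓ 0x49078  — 3 lookups
#1 VA=0x3C00B74 (r,kernel):
  lvl0: tbl 0x3F, slot 0 ⇒ 0x4B007 (P1/RW1/US1/PS0)
  lvl1: tbl 0x4B, slot 30 ⇒ 0x4D087 (P1/RW1/US1/PS1)
  ✓ 0x4DB74 (huge @L1)  — 2 lookups
#2 VA=0xC0000458 (r,kernel):
  lvl0: tbl 0x3F, slot 3 ⇒ 0x4F087 (P1/RW1/US1/PS1)
  ✓ 0x4F458 (huge @L0)  — 1 lookups

Entries read for #1: 2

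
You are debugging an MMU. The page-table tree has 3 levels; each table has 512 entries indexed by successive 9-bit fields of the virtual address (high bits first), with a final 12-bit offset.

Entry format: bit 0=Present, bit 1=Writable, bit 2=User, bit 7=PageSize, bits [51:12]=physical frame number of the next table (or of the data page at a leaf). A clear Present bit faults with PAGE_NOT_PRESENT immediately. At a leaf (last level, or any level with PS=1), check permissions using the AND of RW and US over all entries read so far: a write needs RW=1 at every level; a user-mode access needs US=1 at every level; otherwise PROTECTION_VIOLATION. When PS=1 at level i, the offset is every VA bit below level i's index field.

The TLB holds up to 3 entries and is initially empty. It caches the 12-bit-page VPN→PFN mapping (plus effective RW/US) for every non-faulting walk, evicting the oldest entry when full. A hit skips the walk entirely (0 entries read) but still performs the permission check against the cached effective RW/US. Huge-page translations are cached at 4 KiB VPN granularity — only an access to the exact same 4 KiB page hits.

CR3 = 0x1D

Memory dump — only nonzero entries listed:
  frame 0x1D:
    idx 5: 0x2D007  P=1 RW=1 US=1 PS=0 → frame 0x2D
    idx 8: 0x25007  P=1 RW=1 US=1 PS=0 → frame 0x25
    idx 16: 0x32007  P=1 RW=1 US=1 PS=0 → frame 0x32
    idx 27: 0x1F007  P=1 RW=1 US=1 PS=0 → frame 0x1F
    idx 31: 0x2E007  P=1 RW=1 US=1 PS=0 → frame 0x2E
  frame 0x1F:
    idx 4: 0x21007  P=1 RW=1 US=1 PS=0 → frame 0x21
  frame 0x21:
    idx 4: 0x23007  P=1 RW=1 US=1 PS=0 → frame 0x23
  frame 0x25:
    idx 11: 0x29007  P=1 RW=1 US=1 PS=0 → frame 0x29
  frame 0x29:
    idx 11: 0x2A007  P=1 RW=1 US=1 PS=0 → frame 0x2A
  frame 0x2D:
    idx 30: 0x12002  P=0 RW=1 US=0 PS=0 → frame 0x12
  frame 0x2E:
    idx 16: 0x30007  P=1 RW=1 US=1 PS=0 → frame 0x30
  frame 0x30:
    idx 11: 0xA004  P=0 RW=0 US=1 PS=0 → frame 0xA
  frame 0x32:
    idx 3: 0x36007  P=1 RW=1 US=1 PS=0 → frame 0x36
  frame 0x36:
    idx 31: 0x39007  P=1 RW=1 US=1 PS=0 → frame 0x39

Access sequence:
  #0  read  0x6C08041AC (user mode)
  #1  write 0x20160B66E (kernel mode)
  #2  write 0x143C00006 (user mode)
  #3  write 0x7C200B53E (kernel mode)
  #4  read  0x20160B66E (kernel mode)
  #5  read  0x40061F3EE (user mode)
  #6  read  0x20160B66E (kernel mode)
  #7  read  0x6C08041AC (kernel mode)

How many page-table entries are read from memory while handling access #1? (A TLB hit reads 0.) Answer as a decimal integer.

Walk each access:
#0 VA=0x6C08041AC (r,user):
  L0: frame=0x1D idx=27 entry=0x1F007 [P=1 RW=1 US=1 PS=0]
  L1: frame=0x1F idx=4 entry=0x21007 [P=1 RW=1 US=1 PS=0]
  L2: frame=0x21 idx=4 entry=0x23007 [P=1 RW=1 US=1 PS=0]
  ⇒ phys 0x231AC  [3 reads]
#1 VA=0x20160B66E (w,kernel):
  L0: frame=0x1D idx=8 entry=0x25007 [P=1 RW=1 US=1 PS=0]
  L1: frame=0x25 idx=11 entry=0x29007 [P=1 RW=1 US=1 PS=0]
  L2: frame=0x29 idx=11 entry=0x2A007 [P=1 RW=1 US=1 PS=0]
  ⇒ phys 0x2A66E  [3 reads]
#2 VA=0x143C00006 (w,user):
  L0: frame=0x1D idx=5 entry=0x2D007 [P=1 RW=1 US=1 PS=0]
  L1: frame=0x2D idx=30 entry=0x12002 [P=0 RW=1 US=0 PS=0]
  ⇒ fault: PAGE_NOT_PRESENT  — 2 lookups
#3 VA=0x7C200B53E (w,kernel):
  L0: frame=0x1D idx=31 entry=0x2E007 [P=1 RW=1 US=1 PS=0]
  L1: frame=0x2E idx=16 entry=0x30007 [P=1 RW=1 US=1 PS=0]
  L2: frame=0x30 idx=11 entry=0xA004 [P=0 RW=0 US=1 PS=0]
  ⇒ fault: PAGE_NOT_PRESENT  — 3 lookups
#4 VA=0x20160B66E (r,kernel):
  TLB hit vpn=0x20160B → PA=0x2A66E
#5 VA=0x40061F3EE (r,user):
  L0: frame=0x1D idx=16 entry=0x32007 [P=1 RW=1 US=1 PS=0]
  L1: frame=0x32 idx=3 entry=0x36007 [P=1 RW=1 US=1 PS=0]
  L2: frame=0x36 idx=31 entry=0x39007 [P=1 RW=1 US=1 PS=0]
  ⇒ phys 0x393EE  [3 reads]
#6 VA=0x20160B66E (r,kernel):
  TLB hit vpn=0x20160B → PA=0x2A66E
#7 VA=0x6C08041AC (r,kernel):
  TLB hit vpn=0x6C0804 → PA=0x231AC

Entries read for #1: 3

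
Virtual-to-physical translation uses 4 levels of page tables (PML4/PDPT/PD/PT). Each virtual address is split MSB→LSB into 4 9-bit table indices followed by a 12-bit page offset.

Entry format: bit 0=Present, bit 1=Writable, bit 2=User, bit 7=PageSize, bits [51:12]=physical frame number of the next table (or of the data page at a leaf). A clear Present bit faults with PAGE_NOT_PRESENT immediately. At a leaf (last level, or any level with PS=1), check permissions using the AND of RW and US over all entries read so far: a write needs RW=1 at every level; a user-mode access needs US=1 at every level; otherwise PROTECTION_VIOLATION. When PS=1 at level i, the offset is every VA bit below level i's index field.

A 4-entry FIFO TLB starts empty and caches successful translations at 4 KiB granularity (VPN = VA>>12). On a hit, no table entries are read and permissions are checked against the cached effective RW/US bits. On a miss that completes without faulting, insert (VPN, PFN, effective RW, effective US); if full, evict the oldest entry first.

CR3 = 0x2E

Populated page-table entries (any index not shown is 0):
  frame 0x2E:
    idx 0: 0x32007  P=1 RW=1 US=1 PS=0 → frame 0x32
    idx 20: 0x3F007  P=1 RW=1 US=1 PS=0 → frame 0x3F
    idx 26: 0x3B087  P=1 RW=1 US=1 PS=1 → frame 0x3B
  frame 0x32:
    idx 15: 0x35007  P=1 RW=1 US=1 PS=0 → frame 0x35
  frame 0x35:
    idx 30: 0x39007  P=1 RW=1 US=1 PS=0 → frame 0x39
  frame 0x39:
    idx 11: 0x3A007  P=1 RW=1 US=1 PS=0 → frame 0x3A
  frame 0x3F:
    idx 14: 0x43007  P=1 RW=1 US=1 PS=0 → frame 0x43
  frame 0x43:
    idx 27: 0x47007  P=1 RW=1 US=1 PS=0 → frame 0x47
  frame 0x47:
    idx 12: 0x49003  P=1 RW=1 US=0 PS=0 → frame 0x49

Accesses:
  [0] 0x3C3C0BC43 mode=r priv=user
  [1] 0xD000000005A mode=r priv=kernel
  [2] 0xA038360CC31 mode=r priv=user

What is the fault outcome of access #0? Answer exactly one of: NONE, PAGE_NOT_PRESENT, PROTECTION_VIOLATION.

Per-access translation:
#0 VA=0x3C3C0BC43 (r,user):
  [0] read 0x2E idx=0: raw=0x32007 flags P=1 W=1 U=1 S=0
  [1] read 0x32 idx=15: raw=0x35007 flags P=1 W=1 U=1 S=0
  [2] read 0x35 idx=30: raw=0x39007 flags P=1 W=1 U=1 S=0
  [3] read 0x39 idx=11: raw=0x3A007 flags P=1 W=1 U=1 S=0
  ⇒ phys 0x3AC43  [4 reads]
#1 VA=0xD000000005A (r,kernel):
  [0] read 0x2E idx=26: raw=0x3B087 flags P=1 W=1 U=1 S=1
  ⇒ phys 0x3B05A (huge @L0)  [1 reads]
#2 VA=0xA038360CC31 (r,user):
  [0] read 0x2E idx=20: raw=0x3F007 flags P=1 W=1 U=1 S=0
  [1] read 0x3F idx=14: raw=0x43007 flags P=1 W=1 U=1 S=0
  [2] read 0x43 idx=27: raw=0x47007 flags P=1 W=1 U=1 S=0
  [3] read 0x47 idx=12: raw=0x49003 flags P=1 W=1 U=0 S=0
  ✗ PROTECTION_VIOLATION  [4 reads]

Access #0 fault: NONE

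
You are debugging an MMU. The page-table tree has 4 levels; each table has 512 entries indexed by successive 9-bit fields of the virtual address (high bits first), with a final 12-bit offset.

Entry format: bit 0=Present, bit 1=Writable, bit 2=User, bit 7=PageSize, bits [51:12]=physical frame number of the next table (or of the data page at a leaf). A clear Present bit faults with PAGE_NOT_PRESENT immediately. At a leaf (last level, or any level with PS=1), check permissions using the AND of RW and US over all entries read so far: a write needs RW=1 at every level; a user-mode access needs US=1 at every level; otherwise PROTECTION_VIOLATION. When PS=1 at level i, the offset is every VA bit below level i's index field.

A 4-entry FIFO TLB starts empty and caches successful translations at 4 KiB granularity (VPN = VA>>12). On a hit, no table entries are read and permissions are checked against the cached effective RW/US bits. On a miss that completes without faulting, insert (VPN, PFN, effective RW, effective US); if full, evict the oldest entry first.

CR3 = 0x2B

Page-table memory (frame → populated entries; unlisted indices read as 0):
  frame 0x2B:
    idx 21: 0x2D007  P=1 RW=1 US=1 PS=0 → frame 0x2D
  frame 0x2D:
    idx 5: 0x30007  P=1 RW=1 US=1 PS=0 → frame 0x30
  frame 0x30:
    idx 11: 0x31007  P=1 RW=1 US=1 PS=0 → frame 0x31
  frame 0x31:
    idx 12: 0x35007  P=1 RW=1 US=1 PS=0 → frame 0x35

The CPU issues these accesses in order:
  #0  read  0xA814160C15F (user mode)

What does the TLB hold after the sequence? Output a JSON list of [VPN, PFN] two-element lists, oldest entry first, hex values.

Trace:
#0 VA=0xA814160C15F (r,user):
  L0: frame=0x2B idx=21 entry=0x2D007 [P=1 RW=1 US=1 PS=0]
  L1: frame=0x2D idx=5 entry=0x30007 [P=1 RW=1 US=1 PS=0]
  L2: frame=0x30 idx=11 entry=0x31007 [P=1 RW=1 US=1 PS=0]
  L3: frame=0x31 idx=12 entry=0x35007 [P=1 RW=1 US=1 PS=0]
  ✓ 0x3515F  — 4 lookups

TLB: [["0xA814160C", "0x35"]]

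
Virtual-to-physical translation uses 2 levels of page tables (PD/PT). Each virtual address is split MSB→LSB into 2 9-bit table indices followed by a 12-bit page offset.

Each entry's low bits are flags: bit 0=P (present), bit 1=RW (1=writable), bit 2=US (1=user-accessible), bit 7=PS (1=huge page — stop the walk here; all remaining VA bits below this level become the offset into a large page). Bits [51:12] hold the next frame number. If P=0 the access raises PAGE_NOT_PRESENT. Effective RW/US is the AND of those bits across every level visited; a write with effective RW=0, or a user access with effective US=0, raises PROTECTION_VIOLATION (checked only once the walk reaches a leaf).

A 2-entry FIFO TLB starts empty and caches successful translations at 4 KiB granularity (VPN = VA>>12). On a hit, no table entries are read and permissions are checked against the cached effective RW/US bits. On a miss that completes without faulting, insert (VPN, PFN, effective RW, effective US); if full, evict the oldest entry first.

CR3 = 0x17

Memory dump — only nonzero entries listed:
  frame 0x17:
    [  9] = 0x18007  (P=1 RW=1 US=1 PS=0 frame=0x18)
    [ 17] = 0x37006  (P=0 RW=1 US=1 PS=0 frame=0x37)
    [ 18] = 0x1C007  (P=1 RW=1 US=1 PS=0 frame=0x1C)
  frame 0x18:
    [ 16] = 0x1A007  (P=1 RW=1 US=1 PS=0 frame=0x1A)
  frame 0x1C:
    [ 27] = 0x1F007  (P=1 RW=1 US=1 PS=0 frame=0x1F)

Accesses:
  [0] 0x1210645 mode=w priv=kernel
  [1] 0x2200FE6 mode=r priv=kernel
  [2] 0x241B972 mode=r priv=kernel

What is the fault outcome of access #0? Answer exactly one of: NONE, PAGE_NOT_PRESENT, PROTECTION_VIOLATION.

Per-access translation:
#0 VA=0x1210645 (w,kernel):
  [0] read 0x17 idx=9: raw=0x18007 flags P=1 W=1 U=1 S=0
  [1] read 0x18 idx=16: raw=0x1A007 flags P=1 W=1 U=1 S=0
  ✓ 0x1A645  — 2 lookups
#1 VA=0x2200FE6 (r,kernel):
  [0] read 0x17 idx=17: raw=0x37006 flags P=0 W=1 U=1 S=0
  → PAGE_NOT_PRESENT  (1 entries read)
#2 VA=0x241B972 (r,kernel):
  [0] read 0x17 idx=18: raw=0x1C007 flags P=1 W=1 U=1 S=0
  [1] read 0x1C idx=27: raw=0x1F007 flags P=1 W=1 U=1 S=0
  ✓ 0x1F972  — 2 lookups

Access #0 fault: NONE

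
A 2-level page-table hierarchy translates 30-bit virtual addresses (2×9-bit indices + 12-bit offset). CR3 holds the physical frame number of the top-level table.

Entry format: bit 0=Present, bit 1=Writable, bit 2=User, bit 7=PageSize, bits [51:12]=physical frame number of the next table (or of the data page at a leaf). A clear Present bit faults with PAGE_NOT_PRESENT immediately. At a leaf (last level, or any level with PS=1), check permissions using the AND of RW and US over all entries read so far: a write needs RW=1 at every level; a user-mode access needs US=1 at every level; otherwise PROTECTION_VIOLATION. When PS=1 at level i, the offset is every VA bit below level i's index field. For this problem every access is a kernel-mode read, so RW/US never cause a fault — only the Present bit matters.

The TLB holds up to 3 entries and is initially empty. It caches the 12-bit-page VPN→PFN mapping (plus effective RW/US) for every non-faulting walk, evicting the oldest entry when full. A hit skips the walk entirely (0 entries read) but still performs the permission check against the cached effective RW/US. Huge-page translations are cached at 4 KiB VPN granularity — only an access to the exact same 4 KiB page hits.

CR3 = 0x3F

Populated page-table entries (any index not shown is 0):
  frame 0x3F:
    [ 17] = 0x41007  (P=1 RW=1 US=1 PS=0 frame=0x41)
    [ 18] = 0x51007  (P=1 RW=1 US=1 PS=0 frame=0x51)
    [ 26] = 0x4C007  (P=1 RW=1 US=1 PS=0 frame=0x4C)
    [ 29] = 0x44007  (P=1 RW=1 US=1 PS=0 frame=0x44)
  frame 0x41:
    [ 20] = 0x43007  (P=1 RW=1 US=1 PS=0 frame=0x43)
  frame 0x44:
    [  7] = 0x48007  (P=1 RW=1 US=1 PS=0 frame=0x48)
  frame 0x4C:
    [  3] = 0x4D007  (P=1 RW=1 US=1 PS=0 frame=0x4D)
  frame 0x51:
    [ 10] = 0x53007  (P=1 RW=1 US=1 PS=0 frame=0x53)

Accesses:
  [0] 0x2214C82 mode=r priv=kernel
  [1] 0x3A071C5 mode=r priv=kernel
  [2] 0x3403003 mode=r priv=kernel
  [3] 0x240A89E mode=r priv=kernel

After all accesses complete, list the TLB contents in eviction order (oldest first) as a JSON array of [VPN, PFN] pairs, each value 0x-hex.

Per-access translation:
#0 VA=0x2214C82 (r,kernel):
  L0: frame=0x3F idx=17 entry=0x41007 [P=1 RW=1 US=1 PS=0]
  L1: frame=0x41 idx=20 entry=0x43007 [P=1 RW=1 US=1 PS=0]
  ✓ 0x43C82  — 2 lookups
#1 VA=0x3A071C5 (r,kernel):
  L0: frame=0x3F idx=29 entry=0x44007 [P=1 RW=1 US=1 PS=0]
  L1: frame=0x44 idx=7 entry=0x48007 [P=1 RW=1 US=1 PS=0]
  ✓ 0x481C5  — 2 lookups
#2 VA=0x3403003 (r,kernel):
  L0: frame=0x3F idx=26 entry=0x4C007 [P=1 RW=1 US=1 PS=0]
  L1: frame=0x4C idx=3 entry=0x4D007 [P=1 RW=1 US=1 PS=0]
  ✓ 0x4D003  — 2 lookups
#3 VA=0x240A89E (r,kernel):
  L0: frame=0x3F idx=18 entry=0x51007 [P=1 RW=1 US=1 PS=0]
  L1: frame=0x51 idx=10 entry=0x53007 [P=1 RW=1 US=1 PS=0]
  ✓ 0x5389E  — 2 lookups

TLB: [["0x3A07", "0x48"], ["0x3403", "0x4D"], ["0x240A", "0x53"]]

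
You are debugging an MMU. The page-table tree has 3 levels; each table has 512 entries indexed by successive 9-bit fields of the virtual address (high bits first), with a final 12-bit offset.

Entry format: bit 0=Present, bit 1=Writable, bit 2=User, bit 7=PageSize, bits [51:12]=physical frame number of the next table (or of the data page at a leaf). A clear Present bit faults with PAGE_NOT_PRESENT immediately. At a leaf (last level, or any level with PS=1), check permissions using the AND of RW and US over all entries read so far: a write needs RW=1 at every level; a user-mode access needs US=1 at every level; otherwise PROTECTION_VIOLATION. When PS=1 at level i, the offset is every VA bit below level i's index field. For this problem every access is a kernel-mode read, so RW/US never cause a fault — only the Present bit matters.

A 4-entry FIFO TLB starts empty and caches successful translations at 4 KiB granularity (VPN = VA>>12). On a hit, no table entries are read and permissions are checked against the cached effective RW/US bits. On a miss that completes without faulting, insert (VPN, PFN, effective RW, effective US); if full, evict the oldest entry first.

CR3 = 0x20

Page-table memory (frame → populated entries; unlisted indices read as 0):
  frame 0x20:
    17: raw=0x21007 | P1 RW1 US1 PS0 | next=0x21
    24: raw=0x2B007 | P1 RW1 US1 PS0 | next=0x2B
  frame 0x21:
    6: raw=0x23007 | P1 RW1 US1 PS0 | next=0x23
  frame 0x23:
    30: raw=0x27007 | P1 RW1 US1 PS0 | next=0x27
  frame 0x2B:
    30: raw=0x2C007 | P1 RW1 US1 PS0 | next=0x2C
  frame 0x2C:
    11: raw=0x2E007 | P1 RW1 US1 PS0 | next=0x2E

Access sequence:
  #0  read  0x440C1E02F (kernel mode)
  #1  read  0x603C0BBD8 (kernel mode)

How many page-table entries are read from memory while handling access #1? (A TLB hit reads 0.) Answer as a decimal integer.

Trace:
#0 VA=0x440C1E02F (r,kernel):
  L0 @0x20[17] → 0x21007  P=1,RW=1,US=1,PS=0
  L1 @0x21[6] → 0x23007  P=1,RW=1,US=1,PS=0
  L2 @0x23[30] → 0x27007  P=1,RW=1,US=1,PS=0
  ✓ 0x2702F  — 3 lookups
#1 VA=0x603C0BBD8 (r,kernel):
  L0 @0x20[24] → 0x2B007  P=1,RW=1,US=1,PS=0
  L1 @0x2B[30] → 0x2C007  P=1,RW=1,US=1,PS=0
  L2 @0x2C[11] → 0x2E007  P=1,RW=1,US=1,PS=0
  ✓ 0x2EBD8  — 3 lookups

Entries read for #1: 3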